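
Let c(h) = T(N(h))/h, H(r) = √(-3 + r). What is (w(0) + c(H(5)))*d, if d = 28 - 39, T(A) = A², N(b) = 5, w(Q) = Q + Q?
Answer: -275*√2/2 ≈ -194.45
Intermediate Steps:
w(Q) = 2*Q
c(h) = 25/h (c(h) = 5²/h = 25/h)
d = -11
(w(0) + c(H(5)))*d = (2*0 + 25/(√(-3 + 5)))*(-11) = (0 + 25/(√2))*(-11) = (0 + 25*(√2/2))*(-11) = (0 + 25*√2/2)*(-11) = (25*√2/2)*(-11) = -275*√2/2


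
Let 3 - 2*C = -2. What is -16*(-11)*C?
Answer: 440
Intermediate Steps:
C = 5/2 (C = 3/2 - ½*(-2) = 3/2 + 1 = 5/2 ≈ 2.5000)
-16*(-11)*C = -16*(-11)*5/2 = -(-176)*5/2 = -1*(-440) = 440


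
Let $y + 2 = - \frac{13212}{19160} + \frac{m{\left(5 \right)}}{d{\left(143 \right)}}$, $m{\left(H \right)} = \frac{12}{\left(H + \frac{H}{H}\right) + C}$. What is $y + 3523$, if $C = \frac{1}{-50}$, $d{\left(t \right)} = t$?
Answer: $\frac{720983679259}{204806030} \approx 3520.3$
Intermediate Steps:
$C = - \frac{1}{50} \approx -0.02$
$m{\left(H \right)} = \frac{12}{\frac{49}{50} + H}$ ($m{\left(H \right)} = \frac{12}{\left(H + \frac{H}{H}\right) - \frac{1}{50}} = \frac{12}{\left(H + 1\right) - \frac{1}{50}} = \frac{12}{\left(1 + H\right) - \frac{1}{50}} = \frac{12}{\frac{49}{50} + H}$)
$y = - \frac{547964431}{204806030}$ ($y = -2 - \left(\frac{3303}{4790} - \frac{600 \frac{1}{49 + 50 \cdot 5}}{143}\right) = -2 - \left(\frac{3303}{4790} - \frac{600}{49 + 250} \cdot \frac{1}{143}\right) = -2 - \left(\frac{3303}{4790} - \frac{600}{299} \cdot \frac{1}{143}\right) = -2 - \left(\frac{3303}{4790} - 600 \cdot \frac{1}{299} \cdot \frac{1}{143}\right) = -2 + \left(- \frac{3303}{4790} + \frac{600}{299} \cdot \frac{1}{143}\right) = -2 + \left(- \frac{3303}{4790} + \frac{600}{42757}\right) = -2 - \frac{138352371}{204806030} = - \frac{547964431}{204806030} \approx -2.6755$)
$y + 3523 = - \frac{547964431}{204806030} + 3523 = \frac{720983679259}{204806030}$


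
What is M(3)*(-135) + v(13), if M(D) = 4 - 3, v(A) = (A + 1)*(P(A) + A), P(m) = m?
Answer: 229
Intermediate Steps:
v(A) = 2*A*(1 + A) (v(A) = (A + 1)*(A + A) = (1 + A)*(2*A) = 2*A*(1 + A))
M(D) = 1
M(3)*(-135) + v(13) = 1*(-135) + 2*13*(1 + 13) = -135 + 2*13*14 = -135 + 364 = 229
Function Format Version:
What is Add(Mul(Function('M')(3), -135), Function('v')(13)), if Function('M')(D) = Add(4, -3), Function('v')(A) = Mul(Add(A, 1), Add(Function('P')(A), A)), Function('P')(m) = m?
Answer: 229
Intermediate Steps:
Function('v')(A) = Mul(2, A, Add(1, A)) (Function('v')(A) = Mul(Add(A, 1), Add(A, A)) = Mul(Add(1, A), Mul(2, A)) = Mul(2, A, Add(1, A)))
Function('M')(D) = 1
Add(Mul(Function('M')(3), -135), Function('v')(13)) = Add(Mul(1, -135), Mul(2, 13, Add(1, 13))) = Add(-135, Mul(2, 13, 14)) = Add(-135, 364) = 229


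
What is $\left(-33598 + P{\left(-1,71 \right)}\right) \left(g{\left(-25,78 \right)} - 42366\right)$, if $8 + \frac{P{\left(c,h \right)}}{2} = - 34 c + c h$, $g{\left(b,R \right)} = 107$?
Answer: $1423621192$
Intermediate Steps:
$P{\left(c,h \right)} = -16 - 68 c + 2 c h$ ($P{\left(c,h \right)} = -16 + 2 \left(- 34 c + c h\right) = -16 + \left(- 68 c + 2 c h\right) = -16 - 68 c + 2 c h$)
$\left(-33598 + P{\left(-1,71 \right)}\right) \left(g{\left(-25,78 \right)} - 42366\right) = \left(-33598 - \left(-52 + 142\right)\right) \left(107 - 42366\right) = \left(-33598 - 90\right) \left(-42259\right) = \left(-33688\right) \left(-42259\right) = 1423621192$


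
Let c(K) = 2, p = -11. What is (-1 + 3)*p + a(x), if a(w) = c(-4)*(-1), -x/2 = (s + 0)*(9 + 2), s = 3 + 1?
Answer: -24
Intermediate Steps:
s = 4
x = -88 (x = -2*(4 + 0)*(9 + 2) = -8*11 = -2*44 = -88)
a(w) = -2 (a(w) = 2*(-1) = -2)
(-1 + 3)*p + a(x) = (-1 + 3)*(-11) - 2 = 2*(-11) - 2 = -22 - 2 = -24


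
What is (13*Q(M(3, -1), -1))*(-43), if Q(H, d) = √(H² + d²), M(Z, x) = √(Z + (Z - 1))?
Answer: -559*√6 ≈ -1369.3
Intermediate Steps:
M(Z, x) = √(-1 + 2*Z) (M(Z, x) = √(Z + (-1 + Z)) = √(-1 + 2*Z))
(13*Q(M(3, -1), -1))*(-43) = (13*√((√(-1 + 2*3))² + (-1)²))*(-43) = (13*√((√(-1 + 6))² + 1))*(-43) = (13*√((√5)² + 1))*(-43) = (13*√(5 + 1))*(-43) = (13*√6)*(-43) = -559*√6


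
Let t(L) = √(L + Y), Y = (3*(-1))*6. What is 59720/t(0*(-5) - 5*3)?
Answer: -59720*I*√33/33 ≈ -10396.0*I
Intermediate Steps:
Y = -18 (Y = -3*6 = -18)
t(L) = √(-18 + L) (t(L) = √(L - 18) = √(-18 + L))
59720/t(0*(-5) - 5*3) = 59720/(√(-18 + (0*(-5) - 5*3))) = 59720/(√(-18 + (0 - 15))) = 59720/(√(-18 - 15)) = 59720/(√(-33)) = 59720/((I*√33)) = 59720*(-I*√33/33) = -59720*I*√33/33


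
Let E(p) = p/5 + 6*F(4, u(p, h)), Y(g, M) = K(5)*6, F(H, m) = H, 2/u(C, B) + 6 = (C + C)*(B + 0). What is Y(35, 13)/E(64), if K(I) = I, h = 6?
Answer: 75/92 ≈ 0.81522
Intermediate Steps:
u(C, B) = 2/(-6 + 2*B*C) (u(C, B) = 2/(-6 + (C + C)*(B + 0)) = 2/(-6 + (2*C)*B) = 2/(-6 + 2*B*C))
Y(g, M) = 30 (Y(g, M) = 5*6 = 30)
E(p) = 24 + p/5 (E(p) = p/5 + 6*4 = p*(⅕) + 24 = p/5 + 24 = 24 + p/5)
Y(35, 13)/E(64) = 30/(24 + (⅕)*64) = 30/(24 + 64/5) = 30/(184/5) = 30*(5/184) = 75/92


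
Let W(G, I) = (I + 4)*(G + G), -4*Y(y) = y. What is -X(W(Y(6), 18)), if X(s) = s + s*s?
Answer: -4290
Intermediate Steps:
Y(y) = -y/4
W(G, I) = 2*G*(4 + I) (W(G, I) = (4 + I)*(2*G) = 2*G*(4 + I))
X(s) = s + s²
-X(W(Y(6), 18)) = -2*(-¼*6)*(4 + 18)*(1 + 2*(-¼*6)*(4 + 18)) = -2*(-3/2)*22*(1 + 2*(-3/2)*22) = -(-66)*(1 - 66) = -(-66)*(-65) = -1*4290 = -4290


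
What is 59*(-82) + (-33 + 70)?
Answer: -4801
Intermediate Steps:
59*(-82) + (-33 + 70) = -4838 + 37 = -4801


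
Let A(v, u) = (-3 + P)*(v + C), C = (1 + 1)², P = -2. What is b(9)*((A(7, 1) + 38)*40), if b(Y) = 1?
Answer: -680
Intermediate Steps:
C = 4 (C = 2² = 4)
A(v, u) = -20 - 5*v (A(v, u) = (-3 - 2)*(v + 4) = -5*(4 + v) = -20 - 5*v)
b(9)*((A(7, 1) + 38)*40) = 1*(((-20 - 5*7) + 38)*40) = 1*(((-20 - 35) + 38)*40) = 1*((-55 + 38)*40) = 1*(-17*40) = 1*(-680) = -680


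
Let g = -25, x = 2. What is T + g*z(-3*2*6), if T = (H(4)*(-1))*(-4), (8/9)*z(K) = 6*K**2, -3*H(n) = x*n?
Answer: -656132/3 ≈ -2.1871e+5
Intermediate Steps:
H(n) = -2*n/3
z(K) = 27*K**2/4 (z(K) = 9*(6*K**2)/8 = 27*K**2/4)
T = -32/3 (T = (-2/3*4*(-1))*(-4) = -8/3*(-1)*(-4) = (8/3)*(-4) = -32/3 ≈ -10.667)
T + g*z(-3*2*6) = -32/3 - 675*(-3*2*6)**2/4 = -32/3 - 675*(-6*6)**2/4 = -32/3 - 675*(-36)**2/4 = -32/3 - 675*1296/4 = -32/3 - 25*8748 = -32/3 - 218700 = -656132/3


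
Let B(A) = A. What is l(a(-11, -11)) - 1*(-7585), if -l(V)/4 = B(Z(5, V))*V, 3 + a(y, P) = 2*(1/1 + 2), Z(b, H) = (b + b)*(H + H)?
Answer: 6865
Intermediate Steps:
Z(b, H) = 4*H*b (Z(b, H) = (2*b)*(2*H) = 4*H*b)
a(y, P) = 3 (a(y, P) = -3 + 2*(1/1 + 2) = -3 + 2*(1 + 2) = -3 + 2*3 = -3 + 6 = 3)
l(V) = -80*V² (l(V) = -4*4*V*5*V = -4*20*V*V = -80*V²)
l(a(-11, -11)) - 1*(-7585) = -80*3² - 1*(-7585) = -80*9 + 7585 = -720 + 7585 = 6865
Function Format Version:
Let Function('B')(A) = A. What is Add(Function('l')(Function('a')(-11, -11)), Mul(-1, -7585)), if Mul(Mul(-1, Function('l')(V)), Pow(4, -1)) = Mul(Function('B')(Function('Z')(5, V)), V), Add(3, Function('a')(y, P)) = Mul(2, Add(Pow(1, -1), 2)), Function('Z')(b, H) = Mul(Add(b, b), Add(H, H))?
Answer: 6865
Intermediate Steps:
Function('Z')(b, H) = Mul(4, H, b) (Function('Z')(b, H) = Mul(Mul(2, b), Mul(2, H)) = Mul(4, H, b))
Function('a')(y, P) = 3 (Function('a')(y, P) = Add(-3, Mul(2, Add(Pow(1, -1), 2))) = Add(-3, Mul(2, Add(1, 2))) = Add(-3, Mul(2, 3)) = Add(-3, 6) = 3)
Function('l')(V) = Mul(-80, Pow(V, 2)) (Function('l')(V) = Mul(-4, Mul(Mul(4, V, 5), V)) = Mul(-4, Mul(Mul(20, V), V)) = Mul(-4, Mul(20, Pow(V, 2))) = Mul(-80, Pow(V, 2)))
Add(Function('l')(Function('a')(-11, -11)), Mul(-1, -7585)) = Add(Mul(-80, Pow(3, 2)), Mul(-1, -7585)) = Add(Mul(-80, 9), 7585) = Add(-720, 7585) = 6865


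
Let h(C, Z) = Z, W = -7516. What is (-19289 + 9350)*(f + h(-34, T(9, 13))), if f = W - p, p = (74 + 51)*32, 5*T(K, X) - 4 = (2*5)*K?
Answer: 571353354/5 ≈ 1.1427e+8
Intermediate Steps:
T(K, X) = 4/5 + 2*K (T(K, X) = 4/5 + ((2*5)*K)/5 = 4/5 + (10*K)/5 = 4/5 + 2*K)
p = 4000 (p = 125*32 = 4000)
f = -11516 (f = -7516 - 1*4000 = -7516 - 4000 = -11516)
(-19289 + 9350)*(f + h(-34, T(9, 13))) = (-19289 + 9350)*(-11516 + (4/5 + 2*9)) = -9939*(-11516 + (4/5 + 18)) = -9939*(-11516 + 94/5) = -9939*(-57486/5) = 571353354/5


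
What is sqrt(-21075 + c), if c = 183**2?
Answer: sqrt(12414) ≈ 111.42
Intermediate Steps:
c = 33489
sqrt(-21075 + c) = sqrt(-21075 + 33489) = sqrt(12414)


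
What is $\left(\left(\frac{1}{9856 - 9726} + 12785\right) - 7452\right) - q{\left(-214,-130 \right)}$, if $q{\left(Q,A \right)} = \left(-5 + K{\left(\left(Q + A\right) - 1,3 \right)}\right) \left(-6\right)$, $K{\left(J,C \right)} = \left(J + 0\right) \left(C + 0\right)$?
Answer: $- \frac{117909}{130} \approx -906.99$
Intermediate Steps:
$K{\left(J,C \right)} = C J$ ($K{\left(J,C \right)} = J C = C J$)
$q{\left(Q,A \right)} = 48 - 18 A - 18 Q$ ($q{\left(Q,A \right)} = \left(-5 + 3 \left(\left(Q + A\right) - 1\right)\right) \left(-6\right) = \left(-5 + 3 \left(\left(A + Q\right) - 1\right)\right) \left(-6\right) = \left(-5 + 3 \left(-1 + A + Q\right)\right) \left(-6\right) = \left(-5 + \left(-3 + 3 A + 3 Q\right)\right) \left(-6\right) = \left(-8 + 3 A + 3 Q\right) \left(-6\right) = 48 - 18 A - 18 Q$)
$\left(\left(\frac{1}{9856 - 9726} + 12785\right) - 7452\right) - q{\left(-214,-130 \right)} = \left(\left(\frac{1}{9856 - 9726} + 12785\right) - 7452\right) - \left(48 - -2340 - -3852\right) = \left(\left(\frac{1}{130} + 12785\right) - 7452\right) - \left(48 + 2340 + 3852\right) = \left(\left(\frac{1}{130} + 12785\right) - 7452\right) - 6240 = \left(\frac{1662051}{130} - 7452\right) - 6240 = \frac{693291}{130} - 6240 = - \frac{117909}{130}$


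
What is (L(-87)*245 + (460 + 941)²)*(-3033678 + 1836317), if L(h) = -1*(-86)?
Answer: -2375409764431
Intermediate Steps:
L(h) = 86
(L(-87)*245 + (460 + 941)²)*(-3033678 + 1836317) = (86*245 + (460 + 941)²)*(-3033678 + 1836317) = (21070 + 1401²)*(-1197361) = (21070 + 1962801)*(-1197361) = 1983871*(-1197361) = -2375409764431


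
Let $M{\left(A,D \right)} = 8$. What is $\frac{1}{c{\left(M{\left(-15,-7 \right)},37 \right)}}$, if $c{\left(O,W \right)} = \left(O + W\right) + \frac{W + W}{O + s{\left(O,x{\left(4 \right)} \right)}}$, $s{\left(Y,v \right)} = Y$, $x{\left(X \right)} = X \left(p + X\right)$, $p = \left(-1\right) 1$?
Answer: $\frac{8}{397} \approx 0.020151$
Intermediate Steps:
$p = -1$
$x{\left(X \right)} = X \left(-1 + X\right)$
$c{\left(O,W \right)} = O + W + \frac{W}{O}$ ($c{\left(O,W \right)} = \left(O + W\right) + \frac{W + W}{O + O} = \left(O + W\right) + \frac{2 W}{2 O} = \left(O + W\right) + 2 W \frac{1}{2 O} = \left(O + W\right) + \frac{W}{O} = O + W + \frac{W}{O}$)
$\frac{1}{c{\left(M{\left(-15,-7 \right)},37 \right)}} = \frac{1}{8 + 37 + \frac{37}{8}} = \frac{1}{\frac{397}{8}} = \frac{8}{397}$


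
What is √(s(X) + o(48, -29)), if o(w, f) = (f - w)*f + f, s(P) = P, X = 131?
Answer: √2335 ≈ 48.322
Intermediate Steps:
o(w, f) = f + f*(f - w) (o(w, f) = f*(f - w) + f = f + f*(f - w))
√(s(X) + o(48, -29)) = √(131 - 29*(1 - 29 - 1*48)) = √(131 - 29*(1 - 29 - 48)) = √(131 - 29*(-76)) = √(131 + 2204) = √2335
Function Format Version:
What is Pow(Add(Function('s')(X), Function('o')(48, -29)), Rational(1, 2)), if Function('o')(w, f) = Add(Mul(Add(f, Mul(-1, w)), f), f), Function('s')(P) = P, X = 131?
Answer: Pow(2335, Rational(1, 2)) ≈ 48.322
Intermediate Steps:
Function('o')(w, f) = Add(f, Mul(f, Add(f, Mul(-1, w)))) (Function('o')(w, f) = Add(Mul(f, Add(f, Mul(-1, w))), f) = Add(f, Mul(f, Add(f, Mul(-1, w)))))
Pow(Add(Function('s')(X), Function('o')(48, -29)), Rational(1, 2)) = Pow(Add(131, Mul(-29, Add(1, -29, Mul(-1, 48)))), Rational(1, 2)) = Pow(Add(131, Mul(-29, Add(1, -29, -48))), Rational(1, 2)) = Pow(Add(131, Mul(-29, -76)), Rational(1, 2)) = Pow(Add(131, 2204), Rational(1, 2)) = Pow(2335, Rational(1, 2))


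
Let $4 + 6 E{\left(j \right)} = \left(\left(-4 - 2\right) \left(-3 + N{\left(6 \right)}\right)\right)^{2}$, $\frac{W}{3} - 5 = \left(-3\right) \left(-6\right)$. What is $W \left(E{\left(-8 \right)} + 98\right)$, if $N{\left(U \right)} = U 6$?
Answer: $457562$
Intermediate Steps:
$W = 69$ ($W = 15 + 3 \left(\left(-3\right) \left(-6\right)\right) = 15 + 3 \cdot 18 = 15 + 54 = 69$)
$N{\left(U \right)} = 6 U$
$E{\left(j \right)} = \frac{19600}{3}$ ($E{\left(j \right)} = - \frac{2}{3} + \frac{\left(\left(-4 - 2\right) \left(-3 + 6 \cdot 6\right)\right)^{2}}{6} = - \frac{2}{3} + \frac{\left(- 6 \left(-3 + 36\right)\right)^{2}}{6} = - \frac{2}{3} + \frac{\left(\left(-6\right) 33\right)^{2}}{6} = - \frac{2}{3} + \frac{\left(-198\right)^{2}}{6} = - \frac{2}{3} + \frac{1}{6} \cdot 39204 = - \frac{2}{3} + 6534 = \frac{19600}{3}$)
$W \left(E{\left(-8 \right)} + 98\right) = 69 \left(\frac{19600}{3} + 98\right) = 69 \cdot \frac{19894}{3} = 457562$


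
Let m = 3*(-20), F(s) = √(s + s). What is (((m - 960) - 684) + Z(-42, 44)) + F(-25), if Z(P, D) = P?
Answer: -1746 + 5*I*√2 ≈ -1746.0 + 7.0711*I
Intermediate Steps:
F(s) = √2*√s (F(s) = √(2*s) = √2*√s)
m = -60
(((m - 960) - 684) + Z(-42, 44)) + F(-25) = (((-60 - 960) - 684) - 42) + √2*√(-25) = ((-1020 - 684) - 42) + √2*(5*I) = (-1704 - 42) + 5*I*√2 = -1746 + 5*I*√2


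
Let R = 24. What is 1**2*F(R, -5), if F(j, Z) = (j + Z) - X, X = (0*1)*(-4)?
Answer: 19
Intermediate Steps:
X = 0 (X = 0*(-4) = 0)
F(j, Z) = Z + j (F(j, Z) = (j + Z) - 1*0 = (Z + j) + 0 = Z + j)
1**2*F(R, -5) = 1**2*(-5 + 24) = 1*19 = 19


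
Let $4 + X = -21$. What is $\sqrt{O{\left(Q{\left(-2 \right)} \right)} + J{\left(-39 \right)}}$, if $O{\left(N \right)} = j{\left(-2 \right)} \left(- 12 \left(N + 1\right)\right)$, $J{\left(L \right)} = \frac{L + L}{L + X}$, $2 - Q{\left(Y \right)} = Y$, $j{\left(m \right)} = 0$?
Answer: $\frac{\sqrt{78}}{8} \approx 1.104$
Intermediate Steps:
$X = -25$ ($X = -4 - 21 = -25$)
$Q{\left(Y \right)} = 2 - Y$
$J{\left(L \right)} = \frac{2 L}{-25 + L}$ ($J{\left(L \right)} = \frac{L + L}{L - 25} = \frac{2 L}{-25 + L}$)
$O{\left(N \right)} = 0$ ($O{\left(N \right)} = 0 \left(- 12 \left(N + 1\right)\right) = 0 \left(- 12 \left(1 + N\right)\right) = 0 \left(-12 - 12 N\right) = 0$)
$\sqrt{O{\left(Q{\left(-2 \right)} \right)} + J{\left(-39 \right)}} = \sqrt{0 + 2 \left(-39\right) \frac{1}{-25 - 39}} = \sqrt{0 + 2 \left(-39\right) \frac{1}{-64}} = \sqrt{0 + 2 \left(-39\right) \left(- \frac{1}{64}\right)} = \sqrt{0 + \frac{39}{32}} = \sqrt{\frac{39}{32}} = \frac{\sqrt{78}}{8}$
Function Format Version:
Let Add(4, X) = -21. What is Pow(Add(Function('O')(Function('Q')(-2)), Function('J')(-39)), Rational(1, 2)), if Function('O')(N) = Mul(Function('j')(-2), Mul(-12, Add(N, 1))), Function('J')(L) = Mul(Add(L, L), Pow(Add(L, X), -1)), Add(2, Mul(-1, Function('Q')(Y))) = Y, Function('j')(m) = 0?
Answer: Mul(Rational(1, 8), Pow(78, Rational(1, 2))) ≈ 1.1040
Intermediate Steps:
X = -25 (X = Add(-4, -21) = -25)
Function('Q')(Y) = Add(2, Mul(-1, Y))
Function('J')(L) = Mul(2, L, Pow(Add(-25, L), -1)) (Function('J')(L) = Mul(Add(L, L), Pow(Add(L, -25), -1)) = Mul(Mul(2, L), Pow(Add(-25, L), -1)) = Mul(2, L, Pow(Add(-25, L), -1)))
Function('O')(N) = 0 (Function('O')(N) = Mul(0, Mul(-12, Add(N, 1))) = Mul(0, Mul(-12, Add(1, N))) = Mul(0, Add(-12, Mul(-12, N))) = 0)
Pow(Add(Function('O')(Function('Q')(-2)), Function('J')(-39)), Rational(1, 2)) = Pow(Add(0, Mul(2, -39, Pow(Add(-25, -39), -1))), Rational(1, 2)) = Pow(Add(0, Mul(2, -39, Pow(-64, -1))), Rational(1, 2)) = Pow(Add(0, Mul(2, -39, Rational(-1, 64))), Rational(1, 2)) = Pow(Add(0, Rational(39, 32)), Rational(1, 2)) = Pow(Rational(39, 32), Rational(1, 2)) = Mul(Rational(1, 8), Pow(78, Rational(1, 2)))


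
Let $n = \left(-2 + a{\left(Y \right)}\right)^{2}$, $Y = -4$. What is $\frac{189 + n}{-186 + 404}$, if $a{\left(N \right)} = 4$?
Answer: $\frac{193}{218} \approx 0.88532$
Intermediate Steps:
$n = 4$ ($n = \left(-2 + 4\right)^{2} = 2^{2} = 4$)
$\frac{189 + n}{-186 + 404} = \frac{189 + 4}{-186 + 404} = \frac{193}{218}$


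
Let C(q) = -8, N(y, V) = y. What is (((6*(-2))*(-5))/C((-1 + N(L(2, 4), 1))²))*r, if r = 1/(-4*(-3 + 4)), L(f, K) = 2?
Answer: 15/8 ≈ 1.8750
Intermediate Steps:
r = -¼ (r = 1/(-4*1) = 1/(-4) = -¼ ≈ -0.25000)
(((6*(-2))*(-5))/C((-1 + N(L(2, 4), 1))²))*r = (((6*(-2))*(-5))/(-8))*(-¼) = (-12*(-5)*(-⅛))*(-¼) = (60*(-⅛))*(-¼) = -15/2*(-¼) = 15/8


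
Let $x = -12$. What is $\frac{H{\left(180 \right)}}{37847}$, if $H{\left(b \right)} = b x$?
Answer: $- \frac{2160}{37847} \approx -0.057072$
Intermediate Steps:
$H{\left(b \right)} = - 12 b$ ($H{\left(b \right)} = b \left(-12\right) = - 12 b$)
$\frac{H{\left(180 \right)}}{37847} = \frac{\left(-12\right) 180}{37847} = \left(-2160\right) \frac{1}{37847} = - \frac{2160}{37847}$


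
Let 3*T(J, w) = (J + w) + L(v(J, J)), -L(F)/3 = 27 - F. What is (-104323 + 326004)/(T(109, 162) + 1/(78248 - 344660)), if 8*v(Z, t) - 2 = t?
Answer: 39372319048/13712817 ≈ 2871.2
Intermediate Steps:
v(Z, t) = 1/4 + t/8
L(F) = -81 + 3*F (L(F) = -3*(27 - F) = -81 + 3*F)
T(J, w) = -107/4 + w/3 + 11*J/24 (T(J, w) = ((J + w) + (-81 + 3*(1/4 + J/8)))/3 = ((J + w) + (-81 + (3/4 + 3*J/8)))/3 = ((J + w) + (-321/4 + 3*J/8))/3 = (-321/4 + w + 11*J/8)/3 = -107/4 + w/3 + 11*J/24)
(-104323 + 326004)/(T(109, 162) + 1/(78248 - 344660)) = (-104323 + 326004)/((-107/4 + (1/3)*162 + (11/24)*109) + 1/(78248 - 344660)) = 221681/((-107/4 + 54 + 1199/24) + 1/(-266412)) = 221681/(1853/24 - 1/266412) = 221681/(13712817/177608) = 221681*(177608/13712817) = 39372319048/13712817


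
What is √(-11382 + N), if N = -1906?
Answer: 2*I*√3322 ≈ 115.27*I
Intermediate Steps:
√(-11382 + N) = √(-11382 - 1906) = √(-13288) = 2*I*√3322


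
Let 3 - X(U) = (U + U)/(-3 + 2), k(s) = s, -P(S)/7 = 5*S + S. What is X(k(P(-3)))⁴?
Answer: 4228250625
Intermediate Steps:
P(S) = -42*S (P(S) = -7*(5*S + S) = -42*S)
X(U) = 3 + 2*U (X(U) = 3 - (U + U)/(-3 + 2) = 3 - 2*U/(-1) = 3 - 2*U*(-1) = 3 - (-2)*U = 3 + 2*U)
X(k(P(-3)))⁴ = (3 + 2*(-42*(-3)))⁴ = (3 + 2*126)⁴ = (3 + 252)⁴ = 255⁴ = 4228250625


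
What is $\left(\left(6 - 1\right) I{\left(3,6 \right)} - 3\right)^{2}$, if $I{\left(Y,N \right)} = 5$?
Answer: $484$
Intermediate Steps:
$\left(\left(6 - 1\right) I{\left(3,6 \right)} - 3\right)^{2} = \left(\left(6 - 1\right) 5 - 3\right)^{2} = \left(5 \cdot 5 - 3\right)^{2} = \left(25 - 3\right)^{2} = 22^{2} = 484$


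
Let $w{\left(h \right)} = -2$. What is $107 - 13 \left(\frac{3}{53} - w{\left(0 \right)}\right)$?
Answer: $\frac{4254}{53} \approx 80.264$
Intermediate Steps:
$107 - 13 \left(\frac{3}{53} - w{\left(0 \right)}\right) = 107 - 13 \left(\frac{3}{53} - -2\right) = 107 - 13 \left(3 \cdot \frac{1}{53} + 2\right) = 107 - 13 \left(\frac{3}{53} + 2\right) = 107 - \frac{1417}{53} = \frac{4254}{53}$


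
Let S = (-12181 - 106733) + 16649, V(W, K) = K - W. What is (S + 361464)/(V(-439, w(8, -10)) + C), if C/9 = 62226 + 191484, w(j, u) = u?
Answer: 259199/2283819 ≈ 0.11349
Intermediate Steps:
C = 2283390 (C = 9*(62226 + 191484) = 9*253710 = 2283390)
S = -102265 (S = -118914 + 16649 = -102265)
(S + 361464)/(V(-439, w(8, -10)) + C) = (-102265 + 361464)/((-10 - 1*(-439)) + 2283390) = 259199/((-10 + 439) + 2283390) = 259199/(429 + 2283390) = 259199/2283819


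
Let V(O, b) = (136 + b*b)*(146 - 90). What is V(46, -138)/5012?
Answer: 38360/179 ≈ 214.30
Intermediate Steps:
V(O, b) = 7616 + 56*b² (V(O, b) = (136 + b²)*56 = 7616 + 56*b²)
V(46, -138)/5012 = (7616 + 56*(-138)²)/5012 = (7616 + 56*19044)*(1/5012) = (7616 + 1066464)*(1/5012) = 1074080*(1/5012) = 38360/179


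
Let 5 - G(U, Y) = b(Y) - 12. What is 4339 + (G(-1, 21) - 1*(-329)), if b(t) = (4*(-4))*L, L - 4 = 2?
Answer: 4781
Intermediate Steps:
L = 6 (L = 4 + 2 = 6)
b(t) = -96 (b(t) = (4*(-4))*6 = -16*6 = -96)
G(U, Y) = 113 (G(U, Y) = 5 - (-96 - 12) = 5 - 1*(-108) = 5 + 108 = 113)
4339 + (G(-1, 21) - 1*(-329)) = 4339 + (113 - 1*(-329)) = 4339 + (113 + 329) = 4339 + 442 = 4781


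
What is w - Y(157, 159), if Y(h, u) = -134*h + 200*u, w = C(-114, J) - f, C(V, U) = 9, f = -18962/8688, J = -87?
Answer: -46701551/4344 ≈ -10751.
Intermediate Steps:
f = -9481/4344 (f = -18962*1/8688 = -9481/4344 ≈ -2.1825)
w = 48577/4344 (w = 9 - 1*(-9481/4344) = 9 + 9481/4344 = 48577/4344 ≈ 11.183)
w - Y(157, 159) = 48577/4344 - (-134*157 + 200*159) = 48577/4344 - (-21038 + 31800) = 48577/4344 - 1*10762 = 48577/4344 - 10762 = -46701551/4344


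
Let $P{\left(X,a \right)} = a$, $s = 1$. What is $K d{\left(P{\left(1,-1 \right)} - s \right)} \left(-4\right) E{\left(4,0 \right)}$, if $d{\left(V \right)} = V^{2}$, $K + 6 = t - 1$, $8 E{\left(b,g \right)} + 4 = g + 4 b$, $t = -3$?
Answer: $240$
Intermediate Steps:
$E{\left(b,g \right)} = - \frac{1}{2} + \frac{b}{2} + \frac{g}{8}$ ($E{\left(b,g \right)} = - \frac{1}{2} + \frac{g + 4 b}{8} = - \frac{1}{2} + \left(\frac{b}{2} + \frac{g}{8}\right) = - \frac{1}{2} + \frac{b}{2} + \frac{g}{8}$)
$K = -10$ ($K = -6 - 4 = -10$)
$K d{\left(P{\left(1,-1 \right)} - s \right)} \left(-4\right) E{\left(4,0 \right)} = - 10 \left(-1 - 1\right)^{2} \left(-4\right) \left(- \frac{1}{2} + \frac{1}{2} \cdot 4 + \frac{1}{8} \cdot 0\right) = - 10 \left(-1 - 1\right)^{2} \left(-4\right) \left(- \frac{1}{2} + 2 + 0\right) = - 10 \left(-2\right)^{2} \left(-4\right) \frac{3}{2} = \left(-10\right) 4 \left(-4\right) \frac{3}{2} = \left(-40\right) \left(-4\right) \frac{3}{2} = 160 \cdot \frac{3}{2} = 240$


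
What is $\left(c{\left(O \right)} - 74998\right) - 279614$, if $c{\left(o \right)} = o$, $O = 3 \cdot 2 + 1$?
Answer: $-354605$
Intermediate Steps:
$O = 7$ ($O = 6 + 1 = 7$)
$\left(c{\left(O \right)} - 74998\right) - 279614 = \left(7 - 74998\right) - 279614 = -74991 - 279614 = -354605$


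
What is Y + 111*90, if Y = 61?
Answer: 10051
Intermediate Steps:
Y + 111*90 = 61 + 111*90 = 61 + 9990 = 10051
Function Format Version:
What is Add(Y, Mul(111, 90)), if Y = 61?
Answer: 10051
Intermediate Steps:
Add(Y, Mul(111, 90)) = Add(61, Mul(111, 90)) = Add(61, 9990) = 10051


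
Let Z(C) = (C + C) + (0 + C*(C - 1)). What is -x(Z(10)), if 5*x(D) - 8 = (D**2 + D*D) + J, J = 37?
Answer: -4849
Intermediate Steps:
Z(C) = 2*C + C*(-1 + C) (Z(C) = 2*C + (0 + C*(-1 + C)) = 2*C + C*(-1 + C))
x(D) = 9 + 2*D**2/5 (x(D) = 8/5 + ((D**2 + D*D) + 37)/5 = 8/5 + ((D**2 + D**2) + 37)/5 = 8/5 + (2*D**2 + 37)/5 = 8/5 + (37 + 2*D**2)/5 = 8/5 + (37/5 + 2*D**2/5) = 9 + 2*D**2/5)
-x(Z(10)) = -(9 + 2*(10*(1 + 10))**2/5) = -(9 + 2*(10*11)**2/5) = -(9 + (2/5)*110**2) = -(9 + (2/5)*12100) = -(9 + 4840) = -1*4849 = -4849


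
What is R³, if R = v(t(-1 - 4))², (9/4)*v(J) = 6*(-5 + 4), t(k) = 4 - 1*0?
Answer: 262144/729 ≈ 359.59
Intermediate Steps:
t(k) = 4 (t(k) = 4 + 0 = 4)
v(J) = -8/3 (v(J) = 4*(6*(-5 + 4))/9 = 4*(6*(-1))/9 = (4/9)*(-6) = -8/3)
R = 64/9 (R = (-8/3)² = 64/9 ≈ 7.1111)
R³ = (64/9)³ = 262144/729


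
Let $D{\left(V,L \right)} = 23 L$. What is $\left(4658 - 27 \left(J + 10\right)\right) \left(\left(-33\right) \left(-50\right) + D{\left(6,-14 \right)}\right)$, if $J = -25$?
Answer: $6723664$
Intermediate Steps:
$\left(4658 - 27 \left(J + 10\right)\right) \left(\left(-33\right) \left(-50\right) + D{\left(6,-14 \right)}\right) = \left(4658 - 27 \left(-25 + 10\right)\right) \left(\left(-33\right) \left(-50\right) + 23 \left(-14\right)\right) = \left(4658 - -405\right) \left(1650 - 322\right) = \left(4658 + 405\right) 1328 = 5063 \cdot 1328 = 6723664$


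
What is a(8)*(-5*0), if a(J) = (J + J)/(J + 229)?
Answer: 0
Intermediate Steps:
a(J) = 2*J/(229 + J) (a(J) = (2*J)/(229 + J) = 2*J/(229 + J))
a(8)*(-5*0) = (2*8/(229 + 8))*(-5*0) = (2*8/237)*0 = (2*8*(1/237))*0 = (16/237)*0 = 0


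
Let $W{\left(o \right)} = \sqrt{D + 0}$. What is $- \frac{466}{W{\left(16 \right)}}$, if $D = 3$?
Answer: $- \frac{466 \sqrt{3}}{3} \approx -269.05$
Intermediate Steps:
$W{\left(o \right)} = \sqrt{3}$ ($W{\left(o \right)} = \sqrt{3 + 0} = \sqrt{3}$)
$- \frac{466}{W{\left(16 \right)}} = - \frac{466}{\sqrt{3}} = - 466 \frac{\sqrt{3}}{3} = - \frac{466 \sqrt{3}}{3}$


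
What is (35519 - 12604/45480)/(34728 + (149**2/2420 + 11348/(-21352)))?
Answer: 260844537350342/255101048381043 ≈ 1.0225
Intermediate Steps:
(35519 - 12604/45480)/(34728 + (149**2/2420 + 11348/(-21352))) = (35519 - 12604*1/45480)/(34728 + (22201*(1/2420) + 11348*(-1/21352))) = (35519 - 3151/11370)/(34728 + (22201/2420 - 2837/5338)) = 403847879/(11370*(34728 + 55821699/6458980)) = 403847879/(11370*(224363279139/6458980)) = (403847879/11370)*(6458980/224363279139) = 260844537350342/255101048381043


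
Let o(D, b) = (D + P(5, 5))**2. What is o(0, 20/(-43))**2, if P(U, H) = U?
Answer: 625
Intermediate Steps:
o(D, b) = (5 + D)**2 (o(D, b) = (D + 5)**2 = (5 + D)**2)
o(0, 20/(-43))**2 = ((5 + 0)**2)**2 = (5**2)**2 = 25**2 = 625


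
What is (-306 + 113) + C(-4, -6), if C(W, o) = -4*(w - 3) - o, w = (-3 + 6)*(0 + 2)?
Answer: -199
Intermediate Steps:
w = 6 (w = 3*2 = 6)
C(W, o) = -12 - o (C(W, o) = -4*(6 - 3) - o = -4*3 - o = -12 - o)
(-306 + 113) + C(-4, -6) = (-306 + 113) + (-12 - 1*(-6)) = -193 + (-12 + 6) = -193 - 6 = -199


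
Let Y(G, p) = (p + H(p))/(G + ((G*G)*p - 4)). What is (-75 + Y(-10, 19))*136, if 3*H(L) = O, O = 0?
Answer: -9617308/943 ≈ -10199.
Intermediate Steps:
H(L) = 0 (H(L) = (1/3)*0 = 0)
Y(G, p) = p/(-4 + G + p*G**2) (Y(G, p) = (p + 0)/(G + ((G*G)*p - 4)) = p/(G + (G**2*p - 4)) = p/(G + (p*G**2 - 4)) = p/(G + (-4 + p*G**2)) = p/(-4 + G + p*G**2))
(-75 + Y(-10, 19))*136 = (-75 + 19/(-4 - 10 + 19*(-10)**2))*136 = (-75 + 19/(-4 - 10 + 19*100))*136 = (-75 + 19/(-4 - 10 + 1900))*136 = (-75 + 19/1886)*136 = -141431/1886*136 = -9617308/943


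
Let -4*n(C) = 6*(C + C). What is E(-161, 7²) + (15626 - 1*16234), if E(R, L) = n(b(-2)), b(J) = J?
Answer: -602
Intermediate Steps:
n(C) = -3*C (n(C) = -3*(C + C)/2 = -3*2*C/2 = -3*C)
E(R, L) = 6 (E(R, L) = -3*(-2) = 6)
E(-161, 7²) + (15626 - 1*16234) = 6 + (15626 - 1*16234) = 6 + (15626 - 16234) = 6 - 608 = -602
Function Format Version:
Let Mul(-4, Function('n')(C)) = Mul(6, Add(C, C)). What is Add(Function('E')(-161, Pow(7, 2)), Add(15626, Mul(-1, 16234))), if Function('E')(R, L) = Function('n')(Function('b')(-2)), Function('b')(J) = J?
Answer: -602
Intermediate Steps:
Function('n')(C) = Mul(-3, C) (Function('n')(C) = Mul(Rational(-1, 4), Mul(6, Add(C, C))) = Mul(Rational(-1, 4), Mul(6, Mul(2, C))) = Mul(Rational(-1, 4), Mul(12, C)) = Mul(-3, C))
Function('E')(R, L) = 6 (Function('E')(R, L) = Mul(-3, -2) = 6)
Add(Function('E')(-161, Pow(7, 2)), Add(15626, Mul(-1, 16234))) = Add(6, Add(15626, Mul(-1, 16234))) = Add(6, Add(15626, -16234)) = Add(6, -608) = -602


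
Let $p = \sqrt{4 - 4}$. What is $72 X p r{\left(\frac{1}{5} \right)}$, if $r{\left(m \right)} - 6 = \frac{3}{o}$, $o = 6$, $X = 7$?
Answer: $0$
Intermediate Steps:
$r{\left(m \right)} = \frac{13}{2}$ ($r{\left(m \right)} = 6 + \frac{3}{6} = 6 + 3 \cdot \frac{1}{6} = 6 + \frac{1}{2} = \frac{13}{2}$)
$p = 0$ ($p = \sqrt{0} = 0$)
$72 X p r{\left(\frac{1}{5} \right)} = 72 \cdot 7 \cdot 0 \cdot \frac{13}{2} = 72 \cdot 0 \cdot \frac{13}{2} = 72 \cdot 0 = 0$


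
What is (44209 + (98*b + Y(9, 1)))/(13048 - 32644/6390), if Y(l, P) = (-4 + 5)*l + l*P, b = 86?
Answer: 168232725/41672038 ≈ 4.0371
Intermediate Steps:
Y(l, P) = l + P*l (Y(l, P) = 1*l + P*l = l + P*l)
(44209 + (98*b + Y(9, 1)))/(13048 - 32644/6390) = (44209 + (98*86 + 9*(1 + 1)))/(13048 - 32644/6390) = (44209 + (8428 + 9*2))/(13048 - 32644*1/6390) = (44209 + (8428 + 18))/(13048 - 16322/3195) = (44209 + 8446)/(41672038/3195) = 52655*(3195/41672038) = 168232725/41672038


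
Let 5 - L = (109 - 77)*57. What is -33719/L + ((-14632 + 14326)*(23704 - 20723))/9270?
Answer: -74816178/936785 ≈ -79.865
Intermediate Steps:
L = -1819 (L = 5 - (109 - 77)*57 = 5 - 32*57 = 5 - 1*1824 = 5 - 1824 = -1819)
-33719/L + ((-14632 + 14326)*(23704 - 20723))/9270 = -33719/(-1819) + ((-14632 + 14326)*(23704 - 20723))/9270 = -33719*(-1/1819) - 306*2981*(1/9270) = 33719/1819 - 912186*1/9270 = 33719/1819 - 50677/515 = -74816178/936785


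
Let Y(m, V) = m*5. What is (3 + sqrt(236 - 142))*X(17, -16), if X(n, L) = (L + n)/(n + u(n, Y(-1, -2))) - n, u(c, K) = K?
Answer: -203/4 - 203*sqrt(94)/12 ≈ -214.76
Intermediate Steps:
Y(m, V) = 5*m
X(n, L) = -n + (L + n)/(-5 + n) (X(n, L) = (L + n)/(n + 5*(-1)) - n = (L + n)/(n - 5) - n = (L + n)/(-5 + n) - n = -n + (L + n)/(-5 + n))
(3 + sqrt(236 - 142))*X(17, -16) = (3 + sqrt(236 - 142))*((-16 - 1*17**2 + 6*17)/(-5 + 17)) = (3 + sqrt(94))*((-16 - 1*289 + 102)/12) = (3 + sqrt(94))*((-16 - 289 + 102)/12) = (3 + sqrt(94))*((1/12)*(-203)) = (3 + sqrt(94))*(-203/12) = -203/4 - 203*sqrt(94)/12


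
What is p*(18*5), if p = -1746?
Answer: -157140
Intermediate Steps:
p*(18*5) = -31428*5 = -1746*90 = -157140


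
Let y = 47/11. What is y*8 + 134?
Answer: 1850/11 ≈ 168.18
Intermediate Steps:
y = 47/11 (y = 47*(1/11) = 47/11 ≈ 4.2727)
y*8 + 134 = (47/11)*8 + 134 = 376/11 + 134 = 1850/11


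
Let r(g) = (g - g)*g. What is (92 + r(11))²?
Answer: 8464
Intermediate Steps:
r(g) = 0 (r(g) = 0*g = 0)
(92 + r(11))² = (92 + 0)² = 92² = 8464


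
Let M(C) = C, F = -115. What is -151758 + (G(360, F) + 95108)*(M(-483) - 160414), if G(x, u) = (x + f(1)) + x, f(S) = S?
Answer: -15418750371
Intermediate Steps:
G(x, u) = 1 + 2*x (G(x, u) = (x + 1) + x = (1 + x) + x = 1 + 2*x)
-151758 + (G(360, F) + 95108)*(M(-483) - 160414) = -151758 + ((1 + 2*360) + 95108)*(-483 - 160414) = -151758 + ((1 + 720) + 95108)*(-160897) = -151758 + (721 + 95108)*(-160897) = -151758 + 95829*(-160897) = -151758 - 15418598613 = -15418750371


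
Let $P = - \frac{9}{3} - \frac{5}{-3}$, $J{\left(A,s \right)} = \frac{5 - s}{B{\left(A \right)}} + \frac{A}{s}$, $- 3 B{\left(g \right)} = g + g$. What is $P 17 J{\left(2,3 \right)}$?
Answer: $\frac{170}{9} \approx 18.889$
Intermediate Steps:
$B{\left(g \right)} = - \frac{2 g}{3}$ ($B{\left(g \right)} = - \frac{g + g}{3} = - \frac{2 g}{3}$)
$J{\left(A,s \right)} = \frac{A}{s} - \frac{3 \left(5 - s\right)}{2 A}$ ($J{\left(A,s \right)} = \frac{5 - s}{\left(- \frac{2}{3}\right) A} + \frac{A}{s} = \left(5 - s\right) \left(- \frac{3}{2 A}\right) + \frac{A}{s} = - \frac{3 \left(5 - s\right)}{2 A} + \frac{A}{s} = \frac{A}{s} - \frac{3 \left(5 - s\right)}{2 A}$)
$P = - \frac{4}{3}$ ($P = \left(-9\right) \frac{1}{3} - - \frac{5}{3} = -3 + \frac{5}{3} = - \frac{4}{3} \approx -1.3333$)
$P 17 J{\left(2,3 \right)} = \left(- \frac{4}{3}\right) 17 \frac{2^{2} + \frac{3}{2} \cdot 3 \left(-5 + 3\right)}{2 \cdot 3} = - \frac{68 \cdot \frac{1}{2} \cdot \frac{1}{3} \left(4 + \frac{3}{2} \cdot 3 \left(-2\right)\right)}{3} = - \frac{68 \cdot \frac{1}{2} \cdot \frac{1}{3} \left(4 - 9\right)}{3} = - \frac{68 \cdot \frac{1}{2} \cdot \frac{1}{3} \left(-5\right)}{3} = \left(- \frac{68}{3}\right) \left(- \frac{5}{6}\right) = \frac{170}{9}$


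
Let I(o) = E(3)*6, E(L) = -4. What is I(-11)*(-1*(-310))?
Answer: -7440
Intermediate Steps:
I(o) = -24 (I(o) = -4*6 = -24)
I(-11)*(-1*(-310)) = -(-24)*(-310) = -24*310 = -7440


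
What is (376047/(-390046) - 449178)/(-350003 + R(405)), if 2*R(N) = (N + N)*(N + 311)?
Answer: 907774395/121304306 ≈ 7.4834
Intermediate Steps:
R(N) = N*(311 + N) (R(N) = ((N + N)*(N + 311))/2 = ((2*N)*(311 + N))/2 = (2*N*(311 + N))/2 = N*(311 + N))
(376047/(-390046) - 449178)/(-350003 + R(405)) = (376047/(-390046) - 449178)/(-350003 + 405*(311 + 405)) = (376047*(-1/390046) - 449178)/(-350003 + 405*716) = (-376047/390046 - 449178)/(-350003 + 289980) = -175200458235/390046/(-60023) = -175200458235/390046*(-1/60023) = 907774395/121304306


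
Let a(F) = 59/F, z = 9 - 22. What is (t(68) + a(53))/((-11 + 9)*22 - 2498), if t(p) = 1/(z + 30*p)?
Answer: -59823/136544801 ≈ -0.00043812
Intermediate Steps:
z = -13
t(p) = 1/(-13 + 30*p)
(t(68) + a(53))/((-11 + 9)*22 - 2498) = (1/(-13 + 30*68) + 59/53)/((-11 + 9)*22 - 2498) = (1/(-13 + 2040) + 59*(1/53))/(-2*22 - 2498) = (1/2027 + 59/53)/(-44 - 2498) = (1/2027 + 59/53)/(-2542) = (119646/107431)*(-1/2542) = -59823/136544801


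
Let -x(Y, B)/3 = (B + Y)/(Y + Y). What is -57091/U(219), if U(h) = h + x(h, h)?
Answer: -57091/216 ≈ -264.31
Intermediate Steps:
x(Y, B) = -3*(B + Y)/(2*Y) (x(Y, B) = -3*(B + Y)/(Y + Y) = -3*(B + Y)/(2*Y))
U(h) = -3 + h (U(h) = h + 3*(-h - h)/(2*h) = h + 3*(-2*h)/(2*h) = h - 3 = -3 + h)
-57091/U(219) = -57091/(-3 + 219) = -57091/216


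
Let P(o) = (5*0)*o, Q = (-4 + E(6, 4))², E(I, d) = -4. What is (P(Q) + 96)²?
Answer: 9216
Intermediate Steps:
Q = 64 (Q = (-4 - 4)² = (-8)² = 64)
P(o) = 0 (P(o) = 0*o = 0)
(P(Q) + 96)² = (0 + 96)² = 96² = 9216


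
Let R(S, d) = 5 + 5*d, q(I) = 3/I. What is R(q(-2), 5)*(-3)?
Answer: -90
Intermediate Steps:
R(q(-2), 5)*(-3) = (5 + 5*5)*(-3) = (5 + 25)*(-3) = 30*(-3) = -90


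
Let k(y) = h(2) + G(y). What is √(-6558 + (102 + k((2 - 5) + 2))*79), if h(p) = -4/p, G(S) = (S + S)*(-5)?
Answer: 2*√533 ≈ 46.174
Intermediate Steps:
G(S) = -10*S (G(S) = (2*S)*(-5) = -10*S)
k(y) = -2 - 10*y (k(y) = -4/2 - 10*y = -4*½ - 10*y = -2 - 10*y)
√(-6558 + (102 + k((2 - 5) + 2))*79) = √(-6558 + (102 + (-2 - 10*((2 - 5) + 2)))*79) = √(-6558 + (102 + (-2 - 10*(-3 + 2)))*79) = √(-6558 + (102 + (-2 - 10*(-1)))*79) = √(-6558 + (102 + (-2 + 10))*79) = √(-6558 + (102 + 8)*79) = √(-6558 + 110*79) = √(-6558 + 8690) = √2132 = 2*√533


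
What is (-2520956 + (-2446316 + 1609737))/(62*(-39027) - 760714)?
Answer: 3357535/3180388 ≈ 1.0557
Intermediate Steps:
(-2520956 + (-2446316 + 1609737))/(62*(-39027) - 760714) = (-2520956 - 836579)/(-2419674 - 760714) = -3357535/(-3180388) = -3357535*(-1/3180388) = 3357535/3180388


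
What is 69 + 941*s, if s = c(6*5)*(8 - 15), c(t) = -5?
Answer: 33004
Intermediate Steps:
s = 35 (s = -5*(8 - 15) = -5*(-7) = 35)
69 + 941*s = 69 + 941*35 = 69 + 32935 = 33004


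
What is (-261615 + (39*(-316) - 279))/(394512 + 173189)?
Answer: -274218/567701 ≈ -0.48303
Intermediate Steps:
(-261615 + (39*(-316) - 279))/(394512 + 173189) = (-261615 + (-12324 - 279))/567701 = (-261615 - 12603)*(1/567701) = -274218*1/567701 = -274218/567701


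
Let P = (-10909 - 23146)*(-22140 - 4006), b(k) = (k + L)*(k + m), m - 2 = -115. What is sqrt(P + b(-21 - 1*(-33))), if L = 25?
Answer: sqrt(890398293) ≈ 29840.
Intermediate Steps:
m = -113 (m = 2 - 115 = -113)
b(k) = (-113 + k)*(25 + k) (b(k) = (k + 25)*(k - 113) = (25 + k)*(-113 + k) = (-113 + k)*(25 + k))
P = 890402030 (P = -34055*(-26146) = 890402030)
sqrt(P + b(-21 - 1*(-33))) = sqrt(890402030 + (-2825 + (-21 - 1*(-33))**2 - 88*(-21 - 1*(-33)))) = sqrt(890402030 + (-2825 + (-21 + 33)**2 - 88*(-21 + 33))) = sqrt(890402030 + (-2825 + 12**2 - 88*12)) = sqrt(890402030 + (-2825 + 144 - 1056)) = sqrt(890402030 - 3737) = sqrt(890398293)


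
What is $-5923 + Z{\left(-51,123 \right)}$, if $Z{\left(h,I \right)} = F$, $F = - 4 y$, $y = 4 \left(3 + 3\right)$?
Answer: $-6019$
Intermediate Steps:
$y = 24$ ($y = 4 \cdot 6 = 24$)
$F = -96$ ($F = \left(-4\right) 24 = -96$)
$Z{\left(h,I \right)} = -96$
$-5923 + Z{\left(-51,123 \right)} = -5923 - 96 = -6019$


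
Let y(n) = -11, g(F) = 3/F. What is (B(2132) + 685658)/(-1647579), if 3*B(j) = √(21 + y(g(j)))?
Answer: -685658/1647579 - √10/4942737 ≈ -0.41616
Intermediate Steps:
B(j) = √10/3 (B(j) = √(21 - 11)/3 = √10/3)
(B(2132) + 685658)/(-1647579) = (√10/3 + 685658)/(-1647579) = (685658 + √10/3)*(-1/1647579) = -685658/1647579 - √10/4942737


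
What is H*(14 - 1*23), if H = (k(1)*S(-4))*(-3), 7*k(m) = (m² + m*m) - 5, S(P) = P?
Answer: 324/7 ≈ 46.286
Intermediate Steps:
k(m) = -5/7 + 2*m²/7 (k(m) = ((m² + m*m) - 5)/7 = ((m² + m²) - 5)/7 = (2*m² - 5)/7 = (-5 + 2*m²)/7 = -5/7 + 2*m²/7)
H = -36/7 (H = ((-5/7 + (2/7)*1²)*(-4))*(-3) = ((-5/7 + (2/7)*1)*(-4))*(-3) = ((-5/7 + 2/7)*(-4))*(-3) = -3/7*(-4)*(-3) = (12/7)*(-3) = -36/7 ≈ -5.1429)
H*(14 - 1*23) = -36*(14 - 1*23)/7 = -36*(14 - 23)/7 = -36/7*(-9) = 324/7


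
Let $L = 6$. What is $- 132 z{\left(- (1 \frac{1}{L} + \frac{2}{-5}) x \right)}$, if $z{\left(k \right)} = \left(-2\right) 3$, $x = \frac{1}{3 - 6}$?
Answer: $792$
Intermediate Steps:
$x = - \frac{1}{3}$ ($x = \frac{1}{3 - 6} = \frac{1}{-3} = - \frac{1}{3} \approx -0.33333$)
$z{\left(k \right)} = -6$
$- 132 z{\left(- (1 \frac{1}{L} + \frac{2}{-5}) x \right)} = \left(-132\right) \left(-6\right) = 792$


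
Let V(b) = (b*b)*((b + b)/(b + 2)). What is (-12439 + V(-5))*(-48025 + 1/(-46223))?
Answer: 27427844967864/46223 ≈ 5.9338e+8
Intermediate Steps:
V(b) = 2*b**3/(2 + b) (V(b) = b**2*((2*b)/(2 + b)) = b**2*(2*b/(2 + b)) = 2*b**3/(2 + b))
(-12439 + V(-5))*(-48025 + 1/(-46223)) = (-12439 + 2*(-5)**3/(2 - 5))*(-48025 + 1/(-46223)) = (-12439 + 2*(-125)/(-3))*(-48025 - 1/46223) = (-12439 + 2*(-125)*(-1/3))*(-2219859576/46223) = (-12439 + 250/3)*(-2219859576/46223) = -37067/3*(-2219859576/46223) = 27427844967864/46223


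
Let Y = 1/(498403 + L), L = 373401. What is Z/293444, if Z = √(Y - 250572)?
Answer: I*√47611324437443537/127912826488 ≈ 0.0017059*I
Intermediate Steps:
Y = 1/871804 (Y = 1/(498403 + 373401) = 1/871804 ≈ 1.1470e-6)
Z = I*√47611324437443537/435902 (Z = √(1/871804 - 250572) = √(-218449671887/871804) = I*√47611324437443537/435902 ≈ 500.57*I)
Z/293444 = (I*√47611324437443537/435902)/293444 = (I*√47611324437443537/435902)*(1/293444) = I*√47611324437443537/127912826488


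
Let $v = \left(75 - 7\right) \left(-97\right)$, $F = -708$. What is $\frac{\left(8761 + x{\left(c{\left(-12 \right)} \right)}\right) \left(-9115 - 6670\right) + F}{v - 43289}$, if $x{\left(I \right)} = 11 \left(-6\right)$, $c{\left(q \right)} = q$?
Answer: $\frac{137251283}{49885} \approx 2751.4$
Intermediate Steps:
$x{\left(I \right)} = -66$
$v = -6596$ ($v = 68 \left(-97\right) = -6596$)
$\frac{\left(8761 + x{\left(c{\left(-12 \right)} \right)}\right) \left(-9115 - 6670\right) + F}{v - 43289} = \frac{\left(8761 - 66\right) \left(-9115 - 6670\right) - 708}{-6596 - 43289} = \frac{8695 \left(-15785\right) - 708}{-49885} = \left(-137250575 - 708\right) \left(- \frac{1}{49885}\right) = \left(-137251283\right) \left(- \frac{1}{49885}\right) = \frac{137251283}{49885}$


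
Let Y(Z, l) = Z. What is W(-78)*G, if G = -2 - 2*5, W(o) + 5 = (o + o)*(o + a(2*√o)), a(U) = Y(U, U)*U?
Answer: -730020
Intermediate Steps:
a(U) = U² (a(U) = U*U = U²)
W(o) = -5 + 10*o² (W(o) = -5 + (o + o)*(o + (2*√o)²) = -5 + (2*o)*(o + 4*o) = -5 + (2*o)*(5*o) = -5 + 10*o²)
G = -12 (G = -2 - 10 = -12)
W(-78)*G = (-5 + 10*(-78)²)*(-12) = (-5 + 10*6084)*(-12) = (-5 + 60840)*(-12) = 60835*(-12) = -730020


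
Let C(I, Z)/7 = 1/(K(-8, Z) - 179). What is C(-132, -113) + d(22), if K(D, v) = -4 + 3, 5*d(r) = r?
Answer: 157/36 ≈ 4.3611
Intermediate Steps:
d(r) = r/5
K(D, v) = -1
C(I, Z) = -7/180 (C(I, Z) = 7/(-1 - 179) = 7/(-180) = 7*(-1/180) = -7/180)
C(-132, -113) + d(22) = -7/180 + (1/5)*22 = -7/180 + 22/5 = 157/36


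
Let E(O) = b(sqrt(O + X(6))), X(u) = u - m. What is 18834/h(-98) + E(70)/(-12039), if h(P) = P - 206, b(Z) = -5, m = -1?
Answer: -113370503/1829928 ≈ -61.954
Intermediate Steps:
X(u) = 1 + u (X(u) = u - 1*(-1) = u + 1 = 1 + u)
E(O) = -5
h(P) = -206 + P
18834/h(-98) + E(70)/(-12039) = 18834/(-206 - 98) - 5/(-12039) = 18834/(-304) - 5*(-1/12039) = 18834*(-1/304) + 5/12039 = -9417/152 + 5/12039 = -113370503/1829928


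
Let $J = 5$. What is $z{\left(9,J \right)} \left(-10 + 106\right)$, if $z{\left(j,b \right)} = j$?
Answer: $864$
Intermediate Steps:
$z{\left(9,J \right)} \left(-10 + 106\right) = 9 \left(-10 + 106\right) = 9 \cdot 96 = 864$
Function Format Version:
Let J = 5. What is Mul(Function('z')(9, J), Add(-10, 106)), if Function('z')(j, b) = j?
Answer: 864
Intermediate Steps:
Mul(Function('z')(9, J), Add(-10, 106)) = Mul(9, Add(-10, 106)) = Mul(9, 96) = 864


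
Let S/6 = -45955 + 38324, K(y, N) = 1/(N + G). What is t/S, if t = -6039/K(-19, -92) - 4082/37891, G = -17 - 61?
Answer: -19450016624/867438663 ≈ -22.422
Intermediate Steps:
G = -78
K(y, N) = 1/(-78 + N) (K(y, N) = 1/(N - 78) = 1/(-78 + N))
S = -45786 (S = 6*(-45955 + 38324) = 6*(-7631) = -45786)
t = 38900033248/37891 (t = -6039/(1/(-78 - 92)) - 4082/37891 = -6039/(1/(-170)) - 4082*1/37891 = -6039/(-1/170) - 4082/37891 = -6039*(-170) - 4082/37891 = 1026630 - 4082/37891 = 38900033248/37891 ≈ 1.0266e+6)
t/S = (38900033248/37891)/(-45786) = (38900033248/37891)*(-1/45786) = -19450016624/867438663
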